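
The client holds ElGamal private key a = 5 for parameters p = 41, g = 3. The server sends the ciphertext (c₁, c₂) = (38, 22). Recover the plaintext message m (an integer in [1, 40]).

21

Shared mask s = c₁^a mod p = 38^5 mod 41.
38^1 ≡ 38 (mod 41)
38^2 = (38^1)^2 ≡ 38^2 = 1444 ≡ 9 (mod 41)
38^4 = (38^2)^2 ≡ 9^2 = 81 ≡ 40 (mod 41)
38^5 = 38^4 · 38^1 ≡ 40 · 38 ≡ 3 (mod 41).
So s = 3; s⁻¹ ≡ 14 (mod 41).
m = c₂ · s⁻¹ mod 41 = 22 · 14 mod 41 = 21.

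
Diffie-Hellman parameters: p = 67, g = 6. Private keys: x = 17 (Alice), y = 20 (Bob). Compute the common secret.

16

Alice sends A = g^x mod p = 6^17 mod 67.
6^1 ≡ 6 (mod 67)
6^2 = (6^1)^2 ≡ 6^2 = 36 ≡ 36 (mod 67)
6^4 = (6^2)^2 ≡ 36^2 = 1296 ≡ 23 (mod 67)
6^8 = (6^4)^2 ≡ 23^2 = 529 ≡ 60 (mod 67)
6^16 = (6^8)^2 ≡ 60^2 = 3600 ≡ 49 (mod 67)
6^17 = 6^16 · 6^1 ≡ 49 · 6 ≡ 26 (mod 67).
So A = 26. Bob then computes K = A^y mod p = 26^20 mod 67.
26^1 ≡ 26 (mod 67)
26^2 = (26^1)^2 ≡ 26^2 = 676 ≡ 6 (mod 67)
26^4 = (26^2)^2 ≡ 6^2 = 36 ≡ 36 (mod 67)
26^8 = (26^4)^2 ≡ 36^2 = 1296 ≡ 23 (mod 67)
26^16 = (26^8)^2 ≡ 23^2 = 529 ≡ 60 (mod 67)
26^20 = 26^16 · 26^4 ≡ 60 · 36 ≡ 16 (mod 67).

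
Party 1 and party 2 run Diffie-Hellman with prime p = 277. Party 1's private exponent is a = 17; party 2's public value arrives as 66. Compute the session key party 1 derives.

4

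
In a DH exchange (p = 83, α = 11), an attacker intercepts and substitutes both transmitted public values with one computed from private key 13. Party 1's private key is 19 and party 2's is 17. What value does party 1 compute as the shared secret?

11

Party 1 receives an attacker's public value M = 11^13 mod 83 instead of the honest one.
11^1 ≡ 11 (mod 83)
11^2 = (11^1)^2 ≡ 11^2 = 121 ≡ 38 (mod 83)
11^4 = (11^2)^2 ≡ 38^2 = 1444 ≡ 33 (mod 83)
11^8 = (11^4)^2 ≡ 33^2 = 1089 ≡ 10 (mod 83)
11^13 = 11^8 · 11^4 · 11^1 ≡ 10 · 33 · 11 ≡ 61 (mod 83).
So M = 61. Party 1 computes K = M^19 mod 83.
61^1 ≡ 61 (mod 83)
61^2 = (61^1)^2 ≡ 61^2 = 3721 ≡ 69 (mod 83)
61^4 = (61^2)^2 ≡ 69^2 = 4761 ≡ 30 (mod 83)
61^8 = (61^4)^2 ≡ 30^2 = 900 ≡ 70 (mod 83)
61^16 = (61^8)^2 ≡ 70^2 = 4900 ≡ 3 (mod 83)
61^19 = 61^16 · 61^2 · 61^1 ≡ 3 · 69 · 61 ≡ 11 (mod 83).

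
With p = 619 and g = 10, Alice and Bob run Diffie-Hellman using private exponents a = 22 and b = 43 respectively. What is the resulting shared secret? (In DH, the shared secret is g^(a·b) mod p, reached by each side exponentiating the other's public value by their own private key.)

348

Bob sends B = g^b mod p = 10^43 mod 619.
10^1 ≡ 10 (mod 619)
10^2 = (10^1)^2 ≡ 10^2 = 100 ≡ 100 (mod 619)
10^4 = (10^2)^2 ≡ 100^2 = 10000 ≡ 96 (mod 619)
10^8 = (10^4)^2 ≡ 96^2 = 9216 ≡ 550 (mod 619)
10^16 = (10^8)^2 ≡ 550^2 = 302500 ≡ 428 (mod 619)
10^32 = (10^16)^2 ≡ 428^2 = 183184 ≡ 579 (mod 619)
10^43 = 10^32 · 10^8 · 10^2 · 10^1 ≡ 579 · 550 · 100 · 10 ≡ 498 (mod 619).
So B = 498. Alice then computes K = B^a mod p = 498^22 mod 619.
498^1 ≡ 498 (mod 619)
498^2 = (498^1)^2 ≡ 498^2 = 248004 ≡ 404 (mod 619)
498^4 = (498^2)^2 ≡ 404^2 = 163216 ≡ 419 (mod 619)
498^8 = (498^4)^2 ≡ 419^2 = 175561 ≡ 384 (mod 619)
498^16 = (498^8)^2 ≡ 384^2 = 147456 ≡ 134 (mod 619)
498^22 = 498^16 · 498^4 · 498^2 ≡ 134 · 419 · 404 ≡ 348 (mod 619).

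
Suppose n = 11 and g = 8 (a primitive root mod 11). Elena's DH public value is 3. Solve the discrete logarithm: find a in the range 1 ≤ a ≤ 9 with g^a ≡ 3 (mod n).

6

Try successive powers of 8 modulo 11:
8^1 ≡ 8
8^2 ≡ 9
8^3 ≡ 6
8^4 ≡ 4
8^5 ≡ 10
8^6 ≡ 3
Found: a = 6.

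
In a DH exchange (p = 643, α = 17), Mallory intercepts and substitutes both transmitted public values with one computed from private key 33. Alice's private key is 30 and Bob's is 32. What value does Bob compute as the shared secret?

216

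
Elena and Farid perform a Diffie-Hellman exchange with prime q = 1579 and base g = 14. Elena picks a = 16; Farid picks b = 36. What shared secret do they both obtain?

Elena sends A = g^a mod q = 14^16 mod 1579.
14^1 ≡ 14 (mod 1579)
14^2 = (14^1)^2 ≡ 14^2 = 196 ≡ 196 (mod 1579)
14^4 = (14^2)^2 ≡ 196^2 = 38416 ≡ 520 (mod 1579)
14^8 = (14^4)^2 ≡ 520^2 = 270400 ≡ 391 (mod 1579)
14^16 = (14^8)^2 ≡ 391^2 = 152881 ≡ 1297 (mod 1579)
So A = 1297. Farid then computes K = A^b mod q = 1297^36 mod 1579.
1297^1 ≡ 1297 (mod 1579)
1297^2 = (1297^1)^2 ≡ 1297^2 = 1682209 ≡ 574 (mod 1579)
1297^4 = (1297^2)^2 ≡ 574^2 = 329476 ≡ 1044 (mod 1579)
1297^8 = (1297^4)^2 ≡ 1044^2 = 1089936 ≡ 426 (mod 1579)
1297^16 = (1297^8)^2 ≡ 426^2 = 181476 ≡ 1470 (mod 1579)
1297^32 = (1297^16)^2 ≡ 1470^2 = 2160900 ≡ 828 (mod 1579)
1297^36 = 1297^32 · 1297^4 ≡ 828 · 1044 ≡ 719 (mod 1579).

719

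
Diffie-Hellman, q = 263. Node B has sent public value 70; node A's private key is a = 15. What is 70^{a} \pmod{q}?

100

Shared key K = 70^15 mod 263.
70^1 ≡ 70 (mod 263)
70^2 = (70^1)^2 ≡ 70^2 = 4900 ≡ 166 (mod 263)
70^4 = (70^2)^2 ≡ 166^2 = 27556 ≡ 204 (mod 263)
70^8 = (70^4)^2 ≡ 204^2 = 41616 ≡ 62 (mod 263)
70^15 = 70^8 · 70^4 · 70^2 · 70^1 ≡ 62 · 204 · 166 · 70 ≡ 100 (mod 263).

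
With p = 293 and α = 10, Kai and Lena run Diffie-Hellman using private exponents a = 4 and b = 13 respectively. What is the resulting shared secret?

Kai sends A = α^a mod p = 10^4 mod 293.
10^1 ≡ 10 (mod 293)
10^2 = (10^1)^2 ≡ 10^2 = 100 ≡ 100 (mod 293)
10^4 = (10^2)^2 ≡ 100^2 = 10000 ≡ 38 (mod 293)
So A = 38. Lena then computes K = A^b mod p = 38^13 mod 293.
38^1 ≡ 38 (mod 293)
38^2 = (38^1)^2 ≡ 38^2 = 1444 ≡ 272 (mod 293)
38^4 = (38^2)^2 ≡ 272^2 = 73984 ≡ 148 (mod 293)
38^8 = (38^4)^2 ≡ 148^2 = 21904 ≡ 222 (mod 293)
38^13 = 38^8 · 38^4 · 38^1 ≡ 222 · 148 · 38 ≡ 55 (mod 293).

55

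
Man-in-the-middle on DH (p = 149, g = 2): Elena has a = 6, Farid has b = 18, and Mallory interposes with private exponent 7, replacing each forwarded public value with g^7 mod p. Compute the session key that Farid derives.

68

Farid receives Mallory's public value M = 2^7 mod 149 instead of the honest one.
2^1 ≡ 2 (mod 149)
2^2 = (2^1)^2 ≡ 2^2 = 4 ≡ 4 (mod 149)
2^4 = (2^2)^2 ≡ 4^2 = 16 ≡ 16 (mod 149)
2^7 = 2^4 · 2^2 · 2^1 ≡ 16 · 4 · 2 ≡ 128 (mod 149).
So M = 128. Farid computes K = M^18 mod 149.
128^1 ≡ 128 (mod 149)
128^2 = (128^1)^2 ≡ 128^2 = 16384 ≡ 143 (mod 149)
128^4 = (128^2)^2 ≡ 143^2 = 20449 ≡ 36 (mod 149)
128^8 = (128^4)^2 ≡ 36^2 = 1296 ≡ 104 (mod 149)
128^16 = (128^8)^2 ≡ 104^2 = 10816 ≡ 88 (mod 149)
128^18 = 128^16 · 128^2 ≡ 88 · 143 ≡ 68 (mod 149).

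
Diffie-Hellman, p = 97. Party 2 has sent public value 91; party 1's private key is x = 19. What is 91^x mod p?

6

Shared key K = 91^19 mod 97.
91^1 ≡ 91 (mod 97)
91^2 = (91^1)^2 ≡ 91^2 = 8281 ≡ 36 (mod 97)
91^4 = (91^2)^2 ≡ 36^2 = 1296 ≡ 35 (mod 97)
91^8 = (91^4)^2 ≡ 35^2 = 1225 ≡ 61 (mod 97)
91^16 = (91^8)^2 ≡ 61^2 = 3721 ≡ 35 (mod 97)
91^19 = 91^16 · 91^2 · 91^1 ≡ 35 · 36 · 91 ≡ 6 (mod 97).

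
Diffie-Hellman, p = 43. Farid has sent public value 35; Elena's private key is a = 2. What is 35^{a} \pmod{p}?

21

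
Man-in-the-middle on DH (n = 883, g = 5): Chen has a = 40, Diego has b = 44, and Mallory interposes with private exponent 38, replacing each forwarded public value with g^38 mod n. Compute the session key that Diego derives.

770

Diego receives Mallory's public value M = 5^38 mod 883 instead of the honest one.
5^1 ≡ 5 (mod 883)
5^2 = (5^1)^2 ≡ 5^2 = 25 ≡ 25 (mod 883)
5^4 = (5^2)^2 ≡ 25^2 = 625 ≡ 625 (mod 883)
5^8 = (5^4)^2 ≡ 625^2 = 390625 ≡ 339 (mod 883)
5^16 = (5^8)^2 ≡ 339^2 = 114921 ≡ 131 (mod 883)
5^32 = (5^16)^2 ≡ 131^2 = 17161 ≡ 384 (mod 883)
5^38 = 5^32 · 5^4 · 5^2 ≡ 384 · 625 · 25 ≡ 15 (mod 883).
So M = 15. Diego computes K = M^44 mod 883.
15^1 ≡ 15 (mod 883)
15^2 = (15^1)^2 ≡ 15^2 = 225 ≡ 225 (mod 883)
15^4 = (15^2)^2 ≡ 225^2 = 50625 ≡ 294 (mod 883)
15^8 = (15^4)^2 ≡ 294^2 = 86436 ≡ 785 (mod 883)
15^16 = (15^8)^2 ≡ 785^2 = 616225 ≡ 774 (mod 883)
15^32 = (15^16)^2 ≡ 774^2 = 599076 ≡ 402 (mod 883)
15^44 = 15^32 · 15^8 · 15^4 ≡ 402 · 785 · 294 ≡ 770 (mod 883).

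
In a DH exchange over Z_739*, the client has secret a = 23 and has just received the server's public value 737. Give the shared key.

Shared key K = 737^23 mod 739.
737^1 ≡ 737 (mod 739)
737^2 = (737^1)^2 ≡ 737^2 = 543169 ≡ 4 (mod 739)
737^4 = (737^2)^2 ≡ 4^2 = 16 ≡ 16 (mod 739)
737^8 = (737^4)^2 ≡ 16^2 = 256 ≡ 256 (mod 739)
737^16 = (737^8)^2 ≡ 256^2 = 65536 ≡ 504 (mod 739)
737^23 = 737^16 · 737^4 · 737^2 · 737^1 ≡ 504 · 16 · 4 · 737 ≡ 520 (mod 739).

520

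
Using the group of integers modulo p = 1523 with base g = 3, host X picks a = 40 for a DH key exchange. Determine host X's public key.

1031

Public value = 3^40 mod 1523.
3^1 ≡ 3 (mod 1523)
3^2 = (3^1)^2 ≡ 3^2 = 9 ≡ 9 (mod 1523)
3^4 = (3^2)^2 ≡ 9^2 = 81 ≡ 81 (mod 1523)
3^8 = (3^4)^2 ≡ 81^2 = 6561 ≡ 469 (mod 1523)
3^16 = (3^8)^2 ≡ 469^2 = 219961 ≡ 649 (mod 1523)
3^32 = (3^16)^2 ≡ 649^2 = 421201 ≡ 853 (mod 1523)
3^40 = 3^32 · 3^8 ≡ 853 · 469 ≡ 1031 (mod 1523).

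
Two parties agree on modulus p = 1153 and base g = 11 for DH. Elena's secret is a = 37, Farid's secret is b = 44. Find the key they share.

Farid sends B = g^b mod p = 11^44 mod 1153.
11^1 ≡ 11 (mod 1153)
11^2 = (11^1)^2 ≡ 11^2 = 121 ≡ 121 (mod 1153)
11^4 = (11^2)^2 ≡ 121^2 = 14641 ≡ 805 (mod 1153)
11^8 = (11^4)^2 ≡ 805^2 = 648025 ≡ 39 (mod 1153)
11^16 = (11^8)^2 ≡ 39^2 = 1521 ≡ 368 (mod 1153)
11^32 = (11^16)^2 ≡ 368^2 = 135424 ≡ 523 (mod 1153)
11^44 = 11^32 · 11^8 · 11^4 ≡ 523 · 39 · 805 ≡ 865 (mod 1153).
So B = 865. Elena then computes K = B^a mod p = 865^37 mod 1153.
865^1 ≡ 865 (mod 1153)
865^2 = (865^1)^2 ≡ 865^2 = 748225 ≡ 1081 (mod 1153)
865^4 = (865^2)^2 ≡ 1081^2 = 1168561 ≡ 572 (mod 1153)
865^8 = (865^4)^2 ≡ 572^2 = 327184 ≡ 885 (mod 1153)
865^16 = (865^8)^2 ≡ 885^2 = 783225 ≡ 338 (mod 1153)
865^32 = (865^16)^2 ≡ 338^2 = 114244 ≡ 97 (mod 1153)
865^37 = 865^32 · 865^4 · 865^1 ≡ 97 · 572 · 865 ≡ 35 (mod 1153).

35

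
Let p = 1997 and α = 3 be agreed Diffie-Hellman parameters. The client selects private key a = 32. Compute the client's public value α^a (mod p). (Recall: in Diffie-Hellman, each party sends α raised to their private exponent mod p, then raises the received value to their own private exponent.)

Public value = 3^32 (mod 1997).
3^1 ≡ 3 (mod 1997)
3^2 = (3^1)^2 ≡ 3^2 = 9 ≡ 9 (mod 1997)
3^4 = (3^2)^2 ≡ 9^2 = 81 ≡ 81 (mod 1997)
3^8 = (3^4)^2 ≡ 81^2 = 6561 ≡ 570 (mod 1997)
3^16 = (3^8)^2 ≡ 570^2 = 324900 ≡ 1386 (mod 1997)
3^32 = (3^16)^2 ≡ 1386^2 = 1920996 ≡ 1879 (mod 1997)

1879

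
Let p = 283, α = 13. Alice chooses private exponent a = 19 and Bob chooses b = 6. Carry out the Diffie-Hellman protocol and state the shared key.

Bob sends B = α^b mod p = 13^6 mod 283.
13^1 ≡ 13 (mod 283)
13^2 = (13^1)^2 ≡ 13^2 = 169 ≡ 169 (mod 283)
13^4 = (13^2)^2 ≡ 169^2 = 28561 ≡ 261 (mod 283)
13^6 = 13^4 · 13^2 ≡ 261 · 169 ≡ 244 (mod 283).
So B = 244. Alice then computes K = B^a mod p = 244^19 mod 283.
244^1 ≡ 244 (mod 283)
244^2 = (244^1)^2 ≡ 244^2 = 59536 ≡ 106 (mod 283)
244^4 = (244^2)^2 ≡ 106^2 = 11236 ≡ 199 (mod 283)
244^8 = (244^4)^2 ≡ 199^2 = 39601 ≡ 264 (mod 283)
244^16 = (244^8)^2 ≡ 264^2 = 69696 ≡ 78 (mod 283)
244^19 = 244^16 · 244^2 · 244^1 ≡ 78 · 106 · 244 ≡ 168 (mod 283).

168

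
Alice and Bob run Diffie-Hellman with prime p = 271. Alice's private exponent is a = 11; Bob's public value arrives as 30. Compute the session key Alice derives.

214

Shared key K = 30^11 mod 271.
30^1 ≡ 30 (mod 271)
30^2 = (30^1)^2 ≡ 30^2 = 900 ≡ 87 (mod 271)
30^4 = (30^2)^2 ≡ 87^2 = 7569 ≡ 252 (mod 271)
30^8 = (30^4)^2 ≡ 252^2 = 63504 ≡ 90 (mod 271)
30^11 = 30^8 · 30^2 · 30^1 ≡ 90 · 87 · 30 ≡ 214 (mod 271).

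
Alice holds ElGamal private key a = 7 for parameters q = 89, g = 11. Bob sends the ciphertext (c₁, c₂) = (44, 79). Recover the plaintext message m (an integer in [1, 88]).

34

Shared mask s = c₁^a mod q = 44^7 mod 89.
44^1 ≡ 44 (mod 89)
44^2 = (44^1)^2 ≡ 44^2 = 1936 ≡ 67 (mod 89)
44^4 = (44^2)^2 ≡ 67^2 = 4489 ≡ 39 (mod 89)
44^7 = 44^4 · 44^2 · 44^1 ≡ 39 · 67 · 44 ≡ 73 (mod 89).
So s = 73; s⁻¹ ≡ 50 (mod 89).
m = c₂ · s⁻¹ mod 89 = 79 · 50 mod 89 = 34.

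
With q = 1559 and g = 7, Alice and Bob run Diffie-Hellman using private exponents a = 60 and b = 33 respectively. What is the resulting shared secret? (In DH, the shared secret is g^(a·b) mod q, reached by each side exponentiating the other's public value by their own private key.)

Bob sends B = g^b mod q = 7^33 mod 1559.
7^1 ≡ 7 (mod 1559)
7^2 = (7^1)^2 ≡ 7^2 = 49 ≡ 49 (mod 1559)
7^4 = (7^2)^2 ≡ 49^2 = 2401 ≡ 842 (mod 1559)
7^8 = (7^4)^2 ≡ 842^2 = 708964 ≡ 1178 (mod 1559)
7^16 = (7^8)^2 ≡ 1178^2 = 1387684 ≡ 174 (mod 1559)
7^32 = (7^16)^2 ≡ 174^2 = 30276 ≡ 655 (mod 1559)
7^33 = 7^32 · 7^1 ≡ 655 · 7 ≡ 1467 (mod 1559).
So B = 1467. Alice then computes K = B^a mod q = 1467^60 mod 1559.
1467^1 ≡ 1467 (mod 1559)
1467^2 = (1467^1)^2 ≡ 1467^2 = 2152089 ≡ 669 (mod 1559)
1467^4 = (1467^2)^2 ≡ 669^2 = 447561 ≡ 128 (mod 1559)
1467^8 = (1467^4)^2 ≡ 128^2 = 16384 ≡ 794 (mod 1559)
1467^16 = (1467^8)^2 ≡ 794^2 = 630436 ≡ 600 (mod 1559)
1467^32 = (1467^16)^2 ≡ 600^2 = 360000 ≡ 1430 (mod 1559)
1467^60 = 1467^32 · 1467^16 · 1467^8 · 1467^4 ≡ 1430 · 600 · 794 · 128 ≡ 1214 (mod 1559).

1214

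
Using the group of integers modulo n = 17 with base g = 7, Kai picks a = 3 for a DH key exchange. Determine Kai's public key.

3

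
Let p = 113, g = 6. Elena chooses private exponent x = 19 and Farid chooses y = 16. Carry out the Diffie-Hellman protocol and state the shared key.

28

Farid sends B = g^y mod p = 6^16 mod 113.
6^1 ≡ 6 (mod 113)
6^2 = (6^1)^2 ≡ 6^2 = 36 ≡ 36 (mod 113)
6^4 = (6^2)^2 ≡ 36^2 = 1296 ≡ 53 (mod 113)
6^8 = (6^4)^2 ≡ 53^2 = 2809 ≡ 97 (mod 113)
6^16 = (6^8)^2 ≡ 97^2 = 9409 ≡ 30 (mod 113)
So B = 30. Elena then computes K = B^x mod p = 30^19 mod 113.
30^1 ≡ 30 (mod 113)
30^2 = (30^1)^2 ≡ 30^2 = 900 ≡ 109 (mod 113)
30^4 = (30^2)^2 ≡ 109^2 = 11881 ≡ 16 (mod 113)
30^8 = (30^4)^2 ≡ 16^2 = 256 ≡ 30 (mod 113)
30^16 = (30^8)^2 ≡ 30^2 = 900 ≡ 109 (mod 113)
30^19 = 30^16 · 30^2 · 30^1 ≡ 109 · 109 · 30 ≡ 28 (mod 113).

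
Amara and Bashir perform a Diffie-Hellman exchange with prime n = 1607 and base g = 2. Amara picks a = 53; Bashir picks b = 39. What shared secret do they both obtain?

Amara sends A = g^a mod n = 2^53 mod 1607.
2^1 ≡ 2 (mod 1607)
2^2 = (2^1)^2 ≡ 2^2 = 4 ≡ 4 (mod 1607)
2^4 = (2^2)^2 ≡ 4^2 = 16 ≡ 16 (mod 1607)
2^8 = (2^4)^2 ≡ 16^2 = 256 ≡ 256 (mod 1607)
2^16 = (2^8)^2 ≡ 256^2 = 65536 ≡ 1256 (mod 1607)
2^32 = (2^16)^2 ≡ 1256^2 = 1577536 ≡ 1069 (mod 1607)
2^53 = 2^32 · 2^16 · 2^4 · 2^1 ≡ 1069 · 1256 · 16 · 2 ≡ 496 (mod 1607).
So A = 496. Bashir then computes K = A^b mod n = 496^39 mod 1607.
496^1 ≡ 496 (mod 1607)
496^2 = (496^1)^2 ≡ 496^2 = 246016 ≡ 145 (mod 1607)
496^4 = (496^2)^2 ≡ 145^2 = 21025 ≡ 134 (mod 1607)
496^8 = (496^4)^2 ≡ 134^2 = 17956 ≡ 279 (mod 1607)
496^16 = (496^8)^2 ≡ 279^2 = 77841 ≡ 705 (mod 1607)
496^32 = (496^16)^2 ≡ 705^2 = 497025 ≡ 462 (mod 1607)
496^39 = 496^32 · 496^4 · 496^2 · 496^1 ≡ 462 · 134 · 145 · 496 ≡ 59 (mod 1607).

59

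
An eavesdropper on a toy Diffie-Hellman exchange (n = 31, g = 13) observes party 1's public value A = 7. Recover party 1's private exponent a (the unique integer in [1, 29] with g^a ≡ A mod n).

Try successive powers of 13 modulo 31:
13^1 ≡ 13
13^2 ≡ 14
13^3 ≡ 27
13^4 ≡ 10
13^5 ≡ 6
13^6 ≡ 16
13^7 ≡ 22
13^8 ≡ 7
Found: a = 8.

8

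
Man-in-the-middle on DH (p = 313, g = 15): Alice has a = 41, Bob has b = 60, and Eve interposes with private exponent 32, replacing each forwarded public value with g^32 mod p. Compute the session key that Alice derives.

Alice receives Eve's public value M = 15^32 mod 313 instead of the honest one.
15^1 ≡ 15 (mod 313)
15^2 = (15^1)^2 ≡ 15^2 = 225 ≡ 225 (mod 313)
15^4 = (15^2)^2 ≡ 225^2 = 50625 ≡ 232 (mod 313)
15^8 = (15^4)^2 ≡ 232^2 = 53824 ≡ 301 (mod 313)
15^16 = (15^8)^2 ≡ 301^2 = 90601 ≡ 144 (mod 313)
15^32 = (15^16)^2 ≡ 144^2 = 20736 ≡ 78 (mod 313)
So M = 78. Alice computes K = M^41 mod 313.
78^1 ≡ 78 (mod 313)
78^2 = (78^1)^2 ≡ 78^2 = 6084 ≡ 137 (mod 313)
78^4 = (78^2)^2 ≡ 137^2 = 18769 ≡ 302 (mod 313)
78^8 = (78^4)^2 ≡ 302^2 = 91204 ≡ 121 (mod 313)
78^16 = (78^8)^2 ≡ 121^2 = 14641 ≡ 243 (mod 313)
78^32 = (78^16)^2 ≡ 243^2 = 59049 ≡ 205 (mod 313)
78^41 = 78^32 · 78^8 · 78^1 ≡ 205 · 121 · 78 ≡ 137 (mod 313).

137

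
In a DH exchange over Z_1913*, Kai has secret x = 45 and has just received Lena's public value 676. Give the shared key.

Shared key K = 676^45 mod 1913.
676^1 ≡ 676 (mod 1913)
676^2 = (676^1)^2 ≡ 676^2 = 456976 ≡ 1682 (mod 1913)
676^4 = (676^2)^2 ≡ 1682^2 = 2829124 ≡ 1710 (mod 1913)
676^8 = (676^4)^2 ≡ 1710^2 = 2924100 ≡ 1036 (mod 1913)
676^16 = (676^8)^2 ≡ 1036^2 = 1073296 ≡ 103 (mod 1913)
676^32 = (676^16)^2 ≡ 103^2 = 10609 ≡ 1044 (mod 1913)
676^45 = 676^32 · 676^8 · 676^4 · 676^1 ≡ 1044 · 1036 · 1710 · 676 ≡ 464 (mod 1913).

464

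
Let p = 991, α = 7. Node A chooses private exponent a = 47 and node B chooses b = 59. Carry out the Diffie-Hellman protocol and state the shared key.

820

Node B sends B = α^b mod p = 7^59 mod 991.
7^1 ≡ 7 (mod 991)
7^2 = (7^1)^2 ≡ 7^2 = 49 ≡ 49 (mod 991)
7^4 = (7^2)^2 ≡ 49^2 = 2401 ≡ 419 (mod 991)
7^8 = (7^4)^2 ≡ 419^2 = 175561 ≡ 154 (mod 991)
7^16 = (7^8)^2 ≡ 154^2 = 23716 ≡ 923 (mod 991)
7^32 = (7^16)^2 ≡ 923^2 = 851929 ≡ 660 (mod 991)
7^59 = 7^32 · 7^16 · 7^8 · 7^2 · 7^1 ≡ 660 · 923 · 154 · 49 · 7 ≡ 11 (mod 991).
So B = 11. Node A then computes K = B^a mod p = 11^47 mod 991.
11^1 ≡ 11 (mod 991)
11^2 = (11^1)^2 ≡ 11^2 = 121 ≡ 121 (mod 991)
11^4 = (11^2)^2 ≡ 121^2 = 14641 ≡ 767 (mod 991)
11^8 = (11^4)^2 ≡ 767^2 = 588289 ≡ 626 (mod 991)
11^16 = (11^8)^2 ≡ 626^2 = 391876 ≡ 431 (mod 991)
11^32 = (11^16)^2 ≡ 431^2 = 185761 ≡ 444 (mod 991)
11^47 = 11^32 · 11^8 · 11^4 · 11^2 · 11^1 ≡ 444 · 626 · 767 · 121 · 11 ≡ 820 (mod 991).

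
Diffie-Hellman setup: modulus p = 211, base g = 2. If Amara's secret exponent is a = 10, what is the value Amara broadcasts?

180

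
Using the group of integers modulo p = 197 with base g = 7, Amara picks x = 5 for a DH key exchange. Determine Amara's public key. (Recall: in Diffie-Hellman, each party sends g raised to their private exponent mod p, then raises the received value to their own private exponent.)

Public value = 7^5 mod 197.
7^1 ≡ 7 (mod 197)
7^2 = (7^1)^2 ≡ 7^2 = 49 ≡ 49 (mod 197)
7^4 = (7^2)^2 ≡ 49^2 = 2401 ≡ 37 (mod 197)
7^5 = 7^4 · 7^1 ≡ 37 · 7 ≡ 62 (mod 197).

62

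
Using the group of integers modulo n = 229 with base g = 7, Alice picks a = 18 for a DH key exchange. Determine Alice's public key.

Public value = 7^18 mod 229.
7^1 ≡ 7 (mod 229)
7^2 = (7^1)^2 ≡ 7^2 = 49 ≡ 49 (mod 229)
7^4 = (7^2)^2 ≡ 49^2 = 2401 ≡ 111 (mod 229)
7^8 = (7^4)^2 ≡ 111^2 = 12321 ≡ 184 (mod 229)
7^16 = (7^8)^2 ≡ 184^2 = 33856 ≡ 193 (mod 229)
7^18 = 7^16 · 7^2 ≡ 193 · 49 ≡ 68 (mod 229).

68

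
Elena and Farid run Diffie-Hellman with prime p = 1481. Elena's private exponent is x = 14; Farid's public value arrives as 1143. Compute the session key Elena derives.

Shared key K = 1143^14 mod 1481.
1143^1 ≡ 1143 (mod 1481)
1143^2 = (1143^1)^2 ≡ 1143^2 = 1306449 ≡ 207 (mod 1481)
1143^4 = (1143^2)^2 ≡ 207^2 = 42849 ≡ 1381 (mod 1481)
1143^8 = (1143^4)^2 ≡ 1381^2 = 1907161 ≡ 1114 (mod 1481)
1143^14 = 1143^8 · 1143^4 · 1143^2 ≡ 1114 · 1381 · 207 ≡ 851 (mod 1481).

851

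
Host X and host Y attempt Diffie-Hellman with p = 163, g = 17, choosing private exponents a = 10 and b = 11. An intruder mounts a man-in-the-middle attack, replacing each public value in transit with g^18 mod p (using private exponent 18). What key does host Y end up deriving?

58

Host Y receives an intruder's public value M = 17^18 mod 163 instead of the honest one.
17^1 ≡ 17 (mod 163)
17^2 = (17^1)^2 ≡ 17^2 = 289 ≡ 126 (mod 163)
17^4 = (17^2)^2 ≡ 126^2 = 15876 ≡ 65 (mod 163)
17^8 = (17^4)^2 ≡ 65^2 = 4225 ≡ 150 (mod 163)
17^16 = (17^8)^2 ≡ 150^2 = 22500 ≡ 6 (mod 163)
17^18 = 17^16 · 17^2 ≡ 6 · 126 ≡ 104 (mod 163).
So M = 104. Host Y computes K = M^11 mod 163.
104^1 ≡ 104 (mod 163)
104^2 = (104^1)^2 ≡ 104^2 = 10816 ≡ 58 (mod 163)
104^4 = (104^2)^2 ≡ 58^2 = 3364 ≡ 104 (mod 163)
104^8 = (104^4)^2 ≡ 104^2 = 10816 ≡ 58 (mod 163)
104^11 = 104^8 · 104^2 · 104^1 ≡ 58 · 58 · 104 ≡ 58 (mod 163).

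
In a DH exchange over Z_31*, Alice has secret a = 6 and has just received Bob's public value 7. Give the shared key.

Shared key K = 7^6 mod 31.
7^1 ≡ 7 (mod 31)
7^2 = (7^1)^2 ≡ 7^2 = 49 ≡ 18 (mod 31)
7^4 = (7^2)^2 ≡ 18^2 = 324 ≡ 14 (mod 31)
7^6 = 7^4 · 7^2 ≡ 14 · 18 ≡ 4 (mod 31).

4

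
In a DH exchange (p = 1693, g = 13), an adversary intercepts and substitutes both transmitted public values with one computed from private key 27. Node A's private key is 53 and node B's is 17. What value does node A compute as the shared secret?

886

Node A receives an adversary's public value M = 13^27 mod 1693 instead of the honest one.
13^1 ≡ 13 (mod 1693)
13^2 = (13^1)^2 ≡ 13^2 = 169 ≡ 169 (mod 1693)
13^4 = (13^2)^2 ≡ 169^2 = 28561 ≡ 1473 (mod 1693)
13^8 = (13^4)^2 ≡ 1473^2 = 2169729 ≡ 996 (mod 1693)
13^16 = (13^8)^2 ≡ 996^2 = 992016 ≡ 1611 (mod 1693)
13^27 = 13^16 · 13^8 · 13^2 · 13^1 ≡ 1611 · 996 · 169 · 13 ≡ 914 (mod 1693).
So M = 914. Node A computes K = M^53 mod 1693.
914^1 ≡ 914 (mod 1693)
914^2 = (914^1)^2 ≡ 914^2 = 835396 ≡ 747 (mod 1693)
914^4 = (914^2)^2 ≡ 747^2 = 558009 ≡ 1012 (mod 1693)
914^8 = (914^4)^2 ≡ 1012^2 = 1024144 ≡ 1572 (mod 1693)
914^16 = (914^8)^2 ≡ 1572^2 = 2471184 ≡ 1097 (mod 1693)
914^32 = (914^16)^2 ≡ 1097^2 = 1203409 ≡ 1379 (mod 1693)
914^53 = 914^32 · 914^16 · 914^4 · 914^1 ≡ 1379 · 1097 · 1012 · 914 ≡ 886 (mod 1693).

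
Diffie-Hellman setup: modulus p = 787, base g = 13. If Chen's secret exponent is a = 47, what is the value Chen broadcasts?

710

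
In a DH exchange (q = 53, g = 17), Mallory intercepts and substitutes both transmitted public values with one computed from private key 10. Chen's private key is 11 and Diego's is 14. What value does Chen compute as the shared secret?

Chen receives Mallory's public value M = 17^10 mod 53 instead of the honest one.
17^1 ≡ 17 (mod 53)
17^2 = (17^1)^2 ≡ 17^2 = 289 ≡ 24 (mod 53)
17^4 = (17^2)^2 ≡ 24^2 = 576 ≡ 46 (mod 53)
17^8 = (17^4)^2 ≡ 46^2 = 2116 ≡ 49 (mod 53)
17^10 = 17^8 · 17^2 ≡ 49 · 24 ≡ 10 (mod 53).
So M = 10. Chen computes K = M^11 mod 53.
10^1 ≡ 10 (mod 53)
10^2 = (10^1)^2 ≡ 10^2 = 100 ≡ 47 (mod 53)
10^4 = (10^2)^2 ≡ 47^2 = 2209 ≡ 36 (mod 53)
10^8 = (10^4)^2 ≡ 36^2 = 1296 ≡ 24 (mod 53)
10^11 = 10^8 · 10^2 · 10^1 ≡ 24 · 47 · 10 ≡ 44 (mod 53).

44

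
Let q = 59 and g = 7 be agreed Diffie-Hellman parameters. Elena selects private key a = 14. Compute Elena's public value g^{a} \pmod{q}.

Public value = 7^{14} \pmod{59}.
7^1 ≡ 7 (mod 59)
7^2 = (7^1)^2 ≡ 7^2 = 49 ≡ 49 (mod 59)
7^4 = (7^2)^2 ≡ 49^2 = 2401 ≡ 41 (mod 59)
7^8 = (7^4)^2 ≡ 41^2 = 1681 ≡ 29 (mod 59)
7^14 = 7^8 · 7^4 · 7^2 ≡ 29 · 41 · 49 ≡ 28 (mod 59).

28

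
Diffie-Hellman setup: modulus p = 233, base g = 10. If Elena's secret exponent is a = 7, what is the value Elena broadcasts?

Public value = 10^7 mod 233.
10^1 ≡ 10 (mod 233)
10^2 = (10^1)^2 ≡ 10^2 = 100 ≡ 100 (mod 233)
10^4 = (10^2)^2 ≡ 100^2 = 10000 ≡ 214 (mod 233)
10^7 = 10^4 · 10^2 · 10^1 ≡ 214 · 100 · 10 ≡ 106 (mod 233).

106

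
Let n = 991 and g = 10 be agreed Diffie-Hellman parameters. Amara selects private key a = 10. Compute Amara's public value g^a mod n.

353

Public value = 10^10 mod 991.
10^1 ≡ 10 (mod 991)
10^2 = (10^1)^2 ≡ 10^2 = 100 ≡ 100 (mod 991)
10^4 = (10^2)^2 ≡ 100^2 = 10000 ≡ 90 (mod 991)
10^8 = (10^4)^2 ≡ 90^2 = 8100 ≡ 172 (mod 991)
10^10 = 10^8 · 10^2 ≡ 172 · 100 ≡ 353 (mod 991).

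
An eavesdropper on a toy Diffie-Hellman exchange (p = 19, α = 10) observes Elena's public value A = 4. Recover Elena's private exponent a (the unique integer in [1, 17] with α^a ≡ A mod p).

16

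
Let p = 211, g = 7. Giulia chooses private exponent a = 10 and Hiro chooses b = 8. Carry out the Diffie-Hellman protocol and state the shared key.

Hiro sends B = g^b mod p = 7^8 mod 211.
7^1 ≡ 7 (mod 211)
7^2 = (7^1)^2 ≡ 7^2 = 49 ≡ 49 (mod 211)
7^4 = (7^2)^2 ≡ 49^2 = 2401 ≡ 80 (mod 211)
7^8 = (7^4)^2 ≡ 80^2 = 6400 ≡ 70 (mod 211)
So B = 70. Giulia then computes K = B^a mod p = 70^10 mod 211.
70^1 ≡ 70 (mod 211)
70^2 = (70^1)^2 ≡ 70^2 = 4900 ≡ 47 (mod 211)
70^4 = (70^2)^2 ≡ 47^2 = 2209 ≡ 99 (mod 211)
70^8 = (70^4)^2 ≡ 99^2 = 9801 ≡ 95 (mod 211)
70^10 = 70^8 · 70^2 ≡ 95 · 47 ≡ 34 (mod 211).

34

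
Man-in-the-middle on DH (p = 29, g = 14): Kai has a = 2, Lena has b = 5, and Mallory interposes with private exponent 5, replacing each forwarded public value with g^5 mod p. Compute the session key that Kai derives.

Kai receives Mallory's public value M = 14^5 mod 29 instead of the honest one.
14^1 ≡ 14 (mod 29)
14^2 = (14^1)^2 ≡ 14^2 = 196 ≡ 22 (mod 29)
14^4 = (14^2)^2 ≡ 22^2 = 484 ≡ 20 (mod 29)
14^5 = 14^4 · 14^1 ≡ 20 · 14 ≡ 19 (mod 29).
So M = 19. Kai computes K = M^2 mod 29.
19^1 ≡ 19 (mod 29)
19^2 = (19^1)^2 ≡ 19^2 = 361 ≡ 13 (mod 29)

13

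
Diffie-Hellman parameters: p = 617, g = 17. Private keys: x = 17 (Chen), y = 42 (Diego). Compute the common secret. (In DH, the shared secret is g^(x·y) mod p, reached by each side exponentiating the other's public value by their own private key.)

Diego sends B = g^y mod p = 17^42 mod 617.
17^1 ≡ 17 (mod 617)
17^2 = (17^1)^2 ≡ 17^2 = 289 ≡ 289 (mod 617)
17^4 = (17^2)^2 ≡ 289^2 = 83521 ≡ 226 (mod 617)
17^8 = (17^4)^2 ≡ 226^2 = 51076 ≡ 482 (mod 617)
17^16 = (17^8)^2 ≡ 482^2 = 232324 ≡ 332 (mod 617)
17^32 = (17^16)^2 ≡ 332^2 = 110224 ≡ 398 (mod 617)
17^42 = 17^32 · 17^8 · 17^2 ≡ 398 · 482 · 289 ≡ 69 (mod 617).
So B = 69. Chen then computes K = B^x mod p = 69^17 mod 617.
69^1 ≡ 69 (mod 617)
69^2 = (69^1)^2 ≡ 69^2 = 4761 ≡ 442 (mod 617)
69^4 = (69^2)^2 ≡ 442^2 = 195364 ≡ 392 (mod 617)
69^8 = (69^4)^2 ≡ 392^2 = 153664 ≡ 31 (mod 617)
69^16 = (69^8)^2 ≡ 31^2 = 961 ≡ 344 (mod 617)
69^17 = 69^16 · 69^1 ≡ 344 · 69 ≡ 290 (mod 617).

290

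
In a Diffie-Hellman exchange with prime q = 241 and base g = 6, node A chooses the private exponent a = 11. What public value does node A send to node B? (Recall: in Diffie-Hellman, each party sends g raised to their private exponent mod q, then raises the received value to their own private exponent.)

235

Public value = 6^11 mod 241.
6^1 ≡ 6 (mod 241)
6^2 = (6^1)^2 ≡ 6^2 = 36 ≡ 36 (mod 241)
6^4 = (6^2)^2 ≡ 36^2 = 1296 ≡ 91 (mod 241)
6^8 = (6^4)^2 ≡ 91^2 = 8281 ≡ 87 (mod 241)
6^11 = 6^8 · 6^2 · 6^1 ≡ 87 · 36 · 6 ≡ 235 (mod 241).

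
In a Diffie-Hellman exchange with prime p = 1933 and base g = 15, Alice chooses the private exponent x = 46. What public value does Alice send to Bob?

1210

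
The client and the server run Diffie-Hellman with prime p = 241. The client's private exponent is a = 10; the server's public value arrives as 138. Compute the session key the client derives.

233

Shared key K = 138^10 mod 241.
138^1 ≡ 138 (mod 241)
138^2 = (138^1)^2 ≡ 138^2 = 19044 ≡ 5 (mod 241)
138^4 = (138^2)^2 ≡ 5^2 = 25 ≡ 25 (mod 241)
138^8 = (138^4)^2 ≡ 25^2 = 625 ≡ 143 (mod 241)
138^10 = 138^8 · 138^2 ≡ 143 · 5 ≡ 233 (mod 241).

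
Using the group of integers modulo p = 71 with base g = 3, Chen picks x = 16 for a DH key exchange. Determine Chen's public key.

Public value = 3^16 mod 71.
3^1 ≡ 3 (mod 71)
3^2 = (3^1)^2 ≡ 3^2 = 9 ≡ 9 (mod 71)
3^4 = (3^2)^2 ≡ 9^2 = 81 ≡ 10 (mod 71)
3^8 = (3^4)^2 ≡ 10^2 = 100 ≡ 29 (mod 71)
3^16 = (3^8)^2 ≡ 29^2 = 841 ≡ 60 (mod 71)

60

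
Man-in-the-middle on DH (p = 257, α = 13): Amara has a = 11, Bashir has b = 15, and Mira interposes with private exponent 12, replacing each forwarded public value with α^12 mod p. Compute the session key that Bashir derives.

Bashir receives Mira's public value M = 13^12 mod 257 instead of the honest one.
13^1 ≡ 13 (mod 257)
13^2 = (13^1)^2 ≡ 13^2 = 169 ≡ 169 (mod 257)
13^4 = (13^2)^2 ≡ 169^2 = 28561 ≡ 34 (mod 257)
13^8 = (13^4)^2 ≡ 34^2 = 1156 ≡ 128 (mod 257)
13^12 = 13^8 · 13^4 ≡ 128 · 34 ≡ 240 (mod 257).
So M = 240. Bashir computes K = M^15 mod 257.
240^1 ≡ 240 (mod 257)
240^2 = (240^1)^2 ≡ 240^2 = 57600 ≡ 32 (mod 257)
240^4 = (240^2)^2 ≡ 32^2 = 1024 ≡ 253 (mod 257)
240^8 = (240^4)^2 ≡ 253^2 = 64009 ≡ 16 (mod 257)
240^15 = 240^8 · 240^4 · 240^2 · 240^1 ≡ 16 · 253 · 32 · 240 ≡ 121 (mod 257).

121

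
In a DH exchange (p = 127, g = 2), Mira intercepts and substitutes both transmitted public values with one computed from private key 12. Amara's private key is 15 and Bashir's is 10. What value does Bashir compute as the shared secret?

Bashir receives Mira's public value M = 2^12 mod 127 instead of the honest one.
2^1 ≡ 2 (mod 127)
2^2 = (2^1)^2 ≡ 2^2 = 4 ≡ 4 (mod 127)
2^4 = (2^2)^2 ≡ 4^2 = 16 ≡ 16 (mod 127)
2^8 = (2^4)^2 ≡ 16^2 = 256 ≡ 2 (mod 127)
2^12 = 2^8 · 2^4 ≡ 2 · 16 ≡ 32 (mod 127).
So M = 32. Bashir computes K = M^10 mod 127.
32^1 ≡ 32 (mod 127)
32^2 = (32^1)^2 ≡ 32^2 = 1024 ≡ 8 (mod 127)
32^4 = (32^2)^2 ≡ 8^2 = 64 ≡ 64 (mod 127)
32^8 = (32^4)^2 ≡ 64^2 = 4096 ≡ 32 (mod 127)
32^10 = 32^8 · 32^2 ≡ 32 · 8 ≡ 2 (mod 127).

2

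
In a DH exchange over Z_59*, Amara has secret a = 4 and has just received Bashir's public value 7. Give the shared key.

41

Shared key K = 7^4 mod 59.
7^1 ≡ 7 (mod 59)
7^2 = (7^1)^2 ≡ 7^2 = 49 ≡ 49 (mod 59)
7^4 = (7^2)^2 ≡ 49^2 = 2401 ≡ 41 (mod 59)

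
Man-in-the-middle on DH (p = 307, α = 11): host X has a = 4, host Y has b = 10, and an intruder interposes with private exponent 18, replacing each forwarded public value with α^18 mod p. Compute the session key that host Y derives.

Host Y receives an intruder's public value M = 11^18 mod 307 instead of the honest one.
11^1 ≡ 11 (mod 307)
11^2 = (11^1)^2 ≡ 11^2 = 121 ≡ 121 (mod 307)
11^4 = (11^2)^2 ≡ 121^2 = 14641 ≡ 212 (mod 307)
11^8 = (11^4)^2 ≡ 212^2 = 44944 ≡ 122 (mod 307)
11^16 = (11^8)^2 ≡ 122^2 = 14884 ≡ 148 (mod 307)
11^18 = 11^16 · 11^2 ≡ 148 · 121 ≡ 102 (mod 307).
So M = 102. Host Y computes K = M^10 mod 307.
102^1 ≡ 102 (mod 307)
102^2 = (102^1)^2 ≡ 102^2 = 10404 ≡ 273 (mod 307)
102^4 = (102^2)^2 ≡ 273^2 = 74529 ≡ 235 (mod 307)
102^8 = (102^4)^2 ≡ 235^2 = 55225 ≡ 272 (mod 307)
102^10 = 102^8 · 102^2 ≡ 272 · 273 ≡ 269 (mod 307).

269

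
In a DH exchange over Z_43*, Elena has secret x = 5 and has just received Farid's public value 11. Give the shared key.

16

Shared key K = 11^5 mod 43.
11^1 ≡ 11 (mod 43)
11^2 = (11^1)^2 ≡ 11^2 = 121 ≡ 35 (mod 43)
11^4 = (11^2)^2 ≡ 35^2 = 1225 ≡ 21 (mod 43)
11^5 = 11^4 · 11^1 ≡ 21 · 11 ≡ 16 (mod 43).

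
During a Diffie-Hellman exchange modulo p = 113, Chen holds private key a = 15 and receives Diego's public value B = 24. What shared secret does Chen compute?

20

Shared key K = 24^15 mod 113.
24^1 ≡ 24 (mod 113)
24^2 = (24^1)^2 ≡ 24^2 = 576 ≡ 11 (mod 113)
24^4 = (24^2)^2 ≡ 11^2 = 121 ≡ 8 (mod 113)
24^8 = (24^4)^2 ≡ 8^2 = 64 ≡ 64 (mod 113)
24^15 = 24^8 · 24^4 · 24^2 · 24^1 ≡ 64 · 8 · 11 · 24 ≡ 20 (mod 113).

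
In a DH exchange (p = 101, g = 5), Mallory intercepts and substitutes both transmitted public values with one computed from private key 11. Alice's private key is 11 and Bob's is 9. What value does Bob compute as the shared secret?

81

Bob receives Mallory's public value M = 5^11 mod 101 instead of the honest one.
5^1 ≡ 5 (mod 101)
5^2 = (5^1)^2 ≡ 5^2 = 25 ≡ 25 (mod 101)
5^4 = (5^2)^2 ≡ 25^2 = 625 ≡ 19 (mod 101)
5^8 = (5^4)^2 ≡ 19^2 = 361 ≡ 58 (mod 101)
5^11 = 5^8 · 5^2 · 5^1 ≡ 58 · 25 · 5 ≡ 79 (mod 101).
So M = 79. Bob computes K = M^9 mod 101.
79^1 ≡ 79 (mod 101)
79^2 = (79^1)^2 ≡ 79^2 = 6241 ≡ 80 (mod 101)
79^4 = (79^2)^2 ≡ 80^2 = 6400 ≡ 37 (mod 101)
79^8 = (79^4)^2 ≡ 37^2 = 1369 ≡ 56 (mod 101)
79^9 = 79^8 · 79^1 ≡ 56 · 79 ≡ 81 (mod 101).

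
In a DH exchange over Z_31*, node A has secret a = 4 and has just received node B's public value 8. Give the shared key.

4

Shared key K = 8^4 mod 31.
8^1 ≡ 8 (mod 31)
8^2 = (8^1)^2 ≡ 8^2 = 64 ≡ 2 (mod 31)
8^4 = (8^2)^2 ≡ 2^2 = 4 ≡ 4 (mod 31)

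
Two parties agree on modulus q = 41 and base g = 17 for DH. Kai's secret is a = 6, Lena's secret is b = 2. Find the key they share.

Kai sends A = g^a mod q = 17^6 mod 41.
17^1 ≡ 17 (mod 41)
17^2 = (17^1)^2 ≡ 17^2 = 289 ≡ 2 (mod 41)
17^4 = (17^2)^2 ≡ 2^2 = 4 ≡ 4 (mod 41)
17^6 = 17^4 · 17^2 ≡ 4 · 2 ≡ 8 (mod 41).
So A = 8. Lena then computes K = A^b mod q = 8^2 mod 41.
8^1 ≡ 8 (mod 41)
8^2 = (8^1)^2 ≡ 8^2 = 64 ≡ 23 (mod 41)

23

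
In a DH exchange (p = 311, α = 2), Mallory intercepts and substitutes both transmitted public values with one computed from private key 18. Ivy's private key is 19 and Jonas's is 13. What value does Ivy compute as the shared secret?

Ivy receives Mallory's public value M = 2^18 mod 311 instead of the honest one.
2^1 ≡ 2 (mod 311)
2^2 = (2^1)^2 ≡ 2^2 = 4 ≡ 4 (mod 311)
2^4 = (2^2)^2 ≡ 4^2 = 16 ≡ 16 (mod 311)
2^8 = (2^4)^2 ≡ 16^2 = 256 ≡ 256 (mod 311)
2^16 = (2^8)^2 ≡ 256^2 = 65536 ≡ 226 (mod 311)
2^18 = 2^16 · 2^2 ≡ 226 · 4 ≡ 282 (mod 311).
So M = 282. Ivy computes K = M^19 mod 311.
282^1 ≡ 282 (mod 311)
282^2 = (282^1)^2 ≡ 282^2 = 79524 ≡ 219 (mod 311)
282^4 = (282^2)^2 ≡ 219^2 = 47961 ≡ 67 (mod 311)
282^8 = (282^4)^2 ≡ 67^2 = 4489 ≡ 135 (mod 311)
282^16 = (282^8)^2 ≡ 135^2 = 18225 ≡ 187 (mod 311)
282^19 = 282^16 · 282^2 · 282^1 ≡ 187 · 219 · 282 ≡ 72 (mod 311).

72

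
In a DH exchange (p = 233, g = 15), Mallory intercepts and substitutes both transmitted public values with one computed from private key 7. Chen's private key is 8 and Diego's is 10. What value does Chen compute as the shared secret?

Chen receives Mallory's public value M = 15^7 mod 233 instead of the honest one.
15^1 ≡ 15 (mod 233)
15^2 = (15^1)^2 ≡ 15^2 = 225 ≡ 225 (mod 233)
15^4 = (15^2)^2 ≡ 225^2 = 50625 ≡ 64 (mod 233)
15^7 = 15^4 · 15^2 · 15^1 ≡ 64 · 225 · 15 ≡ 9 (mod 233).
So M = 9. Chen computes K = M^8 mod 233.
9^1 ≡ 9 (mod 233)
9^2 = (9^1)^2 ≡ 9^2 = 81 ≡ 81 (mod 233)
9^4 = (9^2)^2 ≡ 81^2 = 6561 ≡ 37 (mod 233)
9^8 = (9^4)^2 ≡ 37^2 = 1369 ≡ 204 (mod 233)

204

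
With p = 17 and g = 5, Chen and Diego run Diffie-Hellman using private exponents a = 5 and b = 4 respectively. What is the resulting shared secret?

13

Chen sends A = g^a mod p = 5^5 mod 17.
5^1 ≡ 5 (mod 17)
5^2 = (5^1)^2 ≡ 5^2 = 25 ≡ 8 (mod 17)
5^4 = (5^2)^2 ≡ 8^2 = 64 ≡ 13 (mod 17)
5^5 = 5^4 · 5^1 ≡ 13 · 5 ≡ 14 (mod 17).
So A = 14. Diego then computes K = A^b mod p = 14^4 mod 17.
14^1 ≡ 14 (mod 17)
14^2 = (14^1)^2 ≡ 14^2 = 196 ≡ 9 (mod 17)
14^4 = (14^2)^2 ≡ 9^2 = 81 ≡ 13 (mod 17)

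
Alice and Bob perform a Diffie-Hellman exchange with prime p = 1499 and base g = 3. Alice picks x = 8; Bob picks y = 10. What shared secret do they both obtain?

Bob sends B = g^y mod p = 3^10 mod 1499.
3^1 ≡ 3 (mod 1499)
3^2 = (3^1)^2 ≡ 3^2 = 9 ≡ 9 (mod 1499)
3^4 = (3^2)^2 ≡ 9^2 = 81 ≡ 81 (mod 1499)
3^8 = (3^4)^2 ≡ 81^2 = 6561 ≡ 565 (mod 1499)
3^10 = 3^8 · 3^2 ≡ 565 · 9 ≡ 588 (mod 1499).
So B = 588. Alice then computes K = B^x mod p = 588^8 mod 1499.
588^1 ≡ 588 (mod 1499)
588^2 = (588^1)^2 ≡ 588^2 = 345744 ≡ 974 (mod 1499)
588^4 = (588^2)^2 ≡ 974^2 = 948676 ≡ 1308 (mod 1499)
588^8 = (588^4)^2 ≡ 1308^2 = 1710864 ≡ 505 (mod 1499)

505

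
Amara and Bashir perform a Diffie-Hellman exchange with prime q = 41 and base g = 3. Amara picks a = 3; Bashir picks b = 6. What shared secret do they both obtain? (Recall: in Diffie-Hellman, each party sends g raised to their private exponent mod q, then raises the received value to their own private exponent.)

9

Amara sends A = g^a mod q = 3^3 mod 41.
3^1 ≡ 3 (mod 41)
3^2 = (3^1)^2 ≡ 3^2 = 9 ≡ 9 (mod 41)
3^3 = 3^2 · 3^1 ≡ 9 · 3 ≡ 27 (mod 41).
So A = 27. Bashir then computes K = A^b mod q = 27^6 mod 41.
27^1 ≡ 27 (mod 41)
27^2 = (27^1)^2 ≡ 27^2 = 729 ≡ 32 (mod 41)
27^4 = (27^2)^2 ≡ 32^2 = 1024 ≡ 40 (mod 41)
27^6 = 27^4 · 27^2 ≡ 40 · 32 ≡ 9 (mod 41).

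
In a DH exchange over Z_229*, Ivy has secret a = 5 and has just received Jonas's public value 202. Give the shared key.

Shared key K = 202^5 mod 229.
202^1 ≡ 202 (mod 229)
202^2 = (202^1)^2 ≡ 202^2 = 40804 ≡ 42 (mod 229)
202^4 = (202^2)^2 ≡ 42^2 = 1764 ≡ 161 (mod 229)
202^5 = 202^4 · 202^1 ≡ 161 · 202 ≡ 4 (mod 229).

4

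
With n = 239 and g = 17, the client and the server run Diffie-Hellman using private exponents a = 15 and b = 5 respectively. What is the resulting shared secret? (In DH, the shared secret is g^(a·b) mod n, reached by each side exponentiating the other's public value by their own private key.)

The client sends A = g^a mod n = 17^15 mod 239.
17^1 ≡ 17 (mod 239)
17^2 = (17^1)^2 ≡ 17^2 = 289 ≡ 50 (mod 239)
17^4 = (17^2)^2 ≡ 50^2 = 2500 ≡ 110 (mod 239)
17^8 = (17^4)^2 ≡ 110^2 = 12100 ≡ 150 (mod 239)
17^15 = 17^8 · 17^4 · 17^2 · 17^1 ≡ 150 · 110 · 50 · 17 ≡ 2 (mod 239).
So A = 2. The server then computes K = A^b mod n = 2^5 mod 239.
2^1 ≡ 2 (mod 239)
2^2 = (2^1)^2 ≡ 2^2 = 4 ≡ 4 (mod 239)
2^4 = (2^2)^2 ≡ 4^2 = 16 ≡ 16 (mod 239)
2^5 = 2^4 · 2^1 ≡ 16 · 2 ≡ 32 (mod 239).

32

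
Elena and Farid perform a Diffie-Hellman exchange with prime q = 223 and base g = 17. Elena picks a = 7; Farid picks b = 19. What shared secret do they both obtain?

68

Farid sends B = g^b mod q = 17^19 mod 223.
17^1 ≡ 17 (mod 223)
17^2 = (17^1)^2 ≡ 17^2 = 289 ≡ 66 (mod 223)
17^4 = (17^2)^2 ≡ 66^2 = 4356 ≡ 119 (mod 223)
17^8 = (17^4)^2 ≡ 119^2 = 14161 ≡ 112 (mod 223)
17^16 = (17^8)^2 ≡ 112^2 = 12544 ≡ 56 (mod 223)
17^19 = 17^16 · 17^2 · 17^1 ≡ 56 · 66 · 17 ≡ 169 (mod 223).
So B = 169. Elena then computes K = B^a mod q = 169^7 mod 223.
169^1 ≡ 169 (mod 223)
169^2 = (169^1)^2 ≡ 169^2 = 28561 ≡ 17 (mod 223)
169^4 = (169^2)^2 ≡ 17^2 = 289 ≡ 66 (mod 223)
169^7 = 169^4 · 169^2 · 169^1 ≡ 66 · 17 · 169 ≡ 68 (mod 223).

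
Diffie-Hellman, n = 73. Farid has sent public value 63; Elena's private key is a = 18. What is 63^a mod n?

Shared key K = 63^18 mod 73.
63^1 ≡ 63 (mod 73)
63^2 = (63^1)^2 ≡ 63^2 = 3969 ≡ 27 (mod 73)
63^4 = (63^2)^2 ≡ 27^2 = 729 ≡ 72 (mod 73)
63^8 = (63^4)^2 ≡ 72^2 = 5184 ≡ 1 (mod 73)
63^16 = (63^8)^2 ≡ 1^2 = 1 ≡ 1 (mod 73)
63^18 = 63^16 · 63^2 ≡ 1 · 27 ≡ 27 (mod 73).

27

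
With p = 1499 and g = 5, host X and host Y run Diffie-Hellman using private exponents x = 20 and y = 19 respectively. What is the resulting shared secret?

Host Y sends B = g^y mod p = 5^19 mod 1499.
5^1 ≡ 5 (mod 1499)
5^2 = (5^1)^2 ≡ 5^2 = 25 ≡ 25 (mod 1499)
5^4 = (5^2)^2 ≡ 25^2 = 625 ≡ 625 (mod 1499)
5^8 = (5^4)^2 ≡ 625^2 = 390625 ≡ 885 (mod 1499)
5^16 = (5^8)^2 ≡ 885^2 = 783225 ≡ 747 (mod 1499)
5^19 = 5^16 · 5^2 · 5^1 ≡ 747 · 25 · 5 ≡ 437 (mod 1499).
So B = 437. Host X then computes K = B^x mod p = 437^20 mod 1499.
437^1 ≡ 437 (mod 1499)
437^2 = (437^1)^2 ≡ 437^2 = 190969 ≡ 596 (mod 1499)
437^4 = (437^2)^2 ≡ 596^2 = 355216 ≡ 1452 (mod 1499)
437^8 = (437^4)^2 ≡ 1452^2 = 2108304 ≡ 710 (mod 1499)
437^16 = (437^8)^2 ≡ 710^2 = 504100 ≡ 436 (mod 1499)
437^20 = 437^16 · 437^4 ≡ 436 · 1452 ≡ 494 (mod 1499).

494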